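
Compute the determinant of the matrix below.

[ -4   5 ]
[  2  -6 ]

det(A) = 14

Forward elimination:
R2 <- R2 - (-1/2)*R1:  [    0  -7/2 ]
Upper-triangular form:
[ -4     5 ]
[  0  -7/2 ]
det(A) = (-1)^0 * (-4) * (-7/2) = 14  (0 row swaps -> sign +1)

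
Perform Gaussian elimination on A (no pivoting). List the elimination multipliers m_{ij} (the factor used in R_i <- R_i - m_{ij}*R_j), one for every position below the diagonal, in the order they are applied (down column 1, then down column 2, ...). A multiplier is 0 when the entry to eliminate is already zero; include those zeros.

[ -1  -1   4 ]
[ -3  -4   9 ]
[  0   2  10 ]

multipliers: 3, 0, -2

Forward elimination:
R2 <- R2 - (3)*R1:  [  0  -1  -3 ]
R3: entry in column 1 is already 0 -> m_{31} = 0 (no row operation needed)
R3 <- R3 - (-2)*R2:  [ 0  0  4 ]
Multipliers (in order of application): m_{21} = 3, m_{31} = 0, m_{32} = -2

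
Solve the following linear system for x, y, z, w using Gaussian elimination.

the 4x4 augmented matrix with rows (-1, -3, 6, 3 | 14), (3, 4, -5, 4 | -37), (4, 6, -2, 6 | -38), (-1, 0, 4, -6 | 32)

Forward elimination on [A|b]:
R2 <- R2 - (-3)*R1:  [  0  -5  13  13   5 ]
R3 <- R3 - (-4)*R1:  [  0  -6  22  18  18 ]
R4 <- R4 - (1)*R1:  [  0   3  -2  -9  18 ]
R3 <- R3 - (6/5)*R2:  [    0     0  32/5  12/5    12 ]
R4 <- R4 - (-3/5)*R2:  [    0     0  29/5  -6/5    21 ]
R4 <- R4 - (29/32)*R3:  [     0      0      0  -27/8   81/8 ]
Row echelon form:
[ -1  -3     6      3  |    14 ]
[  0  -5    13     13  |     5 ]
[  0   0  32/5   12/5  |    12 ]
[  0   0     0  -27/8  |  81/8 ]
Back-substitution:
w = (81/8) / (-27/8) = -3
z = (12 - (12/5)*(-3)) / (32/5) = 3
y = (5 - (13)*(3) - (13)*(-3)) / -5 = -1
x = (14 - (-3)*(-1) - (6)*(3) - (3)*(-3)) / -1 = -2

(-2, -1, 3, -3)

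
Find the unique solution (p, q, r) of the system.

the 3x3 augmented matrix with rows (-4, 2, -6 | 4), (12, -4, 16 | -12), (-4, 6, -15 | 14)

Forward elimination on [A|b]:
R2 <- R2 - (-3)*R1:  [  0   2  -2   0 ]
R3 <- R3 - (1)*R1:  [  0   4  -9  10 ]
R3 <- R3 - (2)*R2:  [  0   0  -5  10 ]
Row echelon form:
[ -4  2  -6  |   4 ]
[  0  2  -2  |   0 ]
[  0  0  -5  |  10 ]
Back-substitution:
r = (10) / -5 = -2
q = (0 - (-2)*(-2)) / 2 = -2
p = (4 - (2)*(-2) - (-6)*(-2)) / -4 = 1

(1, -2, -2)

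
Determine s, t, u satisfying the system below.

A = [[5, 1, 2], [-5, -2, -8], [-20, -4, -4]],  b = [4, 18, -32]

(2, 2, -4)

Forward elimination on [A|b]:
R2 <- R2 - (-1)*R1:  [  0  -1  -6  22 ]
R3 <- R3 - (-4)*R1:  [   0    0    4  -16 ]
Row echelon form:
[ 5   1   2  |    4 ]
[ 0  -1  -6  |   22 ]
[ 0   0   4  |  -16 ]
Back-substitution:
u = (-16) / 4 = -4
t = (22 - (-6)*(-4)) / -1 = 2
s = (4 - (1)*(2) - (2)*(-4)) / 5 = 2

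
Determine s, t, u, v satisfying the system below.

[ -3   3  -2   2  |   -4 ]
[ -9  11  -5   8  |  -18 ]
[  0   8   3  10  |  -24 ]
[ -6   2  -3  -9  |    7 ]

Forward elimination on [A|b]:
R2 <- R2 - (3)*R1:  [  0   2   1   2  -6 ]
R4 <- R4 - (2)*R1:  [   0   -4    1  -13   15 ]
R3 <- R3 - (4)*R2:  [  0   0  -1   2   0 ]
R4 <- R4 - (-2)*R2:  [  0   0   3  -9   3 ]
R4 <- R4 - (-3)*R3:  [  0   0   0  -3   3 ]
Row echelon form:
[ -3  3  -2   2  |  -4 ]
[  0  2   1   2  |  -6 ]
[  0  0  -1   2  |   0 ]
[  0  0   0  -3  |   3 ]
Back-substitution:
v = (3) / -3 = -1
u = (0 - (2)*(-1)) / -1 = -2
t = (-6 - (1)*(-2) - (2)*(-1)) / 2 = -1
s = (-4 - (3)*(-1) - (-2)*(-2) - (2)*(-1)) / -3 = 1

(1, -1, -2, -1)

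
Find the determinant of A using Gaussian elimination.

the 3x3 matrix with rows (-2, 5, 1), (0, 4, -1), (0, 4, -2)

Forward elimination:
R3 <- R3 - (1)*R2:  [  0   0  -1 ]
Upper-triangular form:
[ -2  5   1 ]
[  0  4  -1 ]
[  0  0  -1 ]
det(A) = (-1)^0 * (-2) * (4) * (-1) = 8  (0 row swaps -> sign +1)

det(A) = 8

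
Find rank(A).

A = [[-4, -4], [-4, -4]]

Row reduction:
R2 <- R2 - (1)*R1:  [ 0  0 ]
Row echelon form:
[ -4  -4 ]
[  0   0 ]
Nonzero rows / pivot columns: 1

rank(A) = 1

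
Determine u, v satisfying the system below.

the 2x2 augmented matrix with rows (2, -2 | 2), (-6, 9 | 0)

(3, 2)

Forward elimination on [A|b]:
R2 <- R2 - (-3)*R1:  [ 0  3  6 ]
Row echelon form:
[ 2  -2  |  2 ]
[ 0   3  |  6 ]
Back-substitution:
v = (6) / 3 = 2
u = (2 - (-2)*(2)) / 2 = 3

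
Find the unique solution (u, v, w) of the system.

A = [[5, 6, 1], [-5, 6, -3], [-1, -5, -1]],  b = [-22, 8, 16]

(-1, -2, -5)

Forward elimination on [A|b]:
R2 <- R2 - (-1)*R1:  [   0   12   -2  -14 ]
R3 <- R3 - (-1/5)*R1:  [     0  -19/5   -4/5   58/5 ]
R3 <- R3 - (-19/60)*R2:  [      0       0  -43/30    43/6 ]
Row echelon form:
[ 5   6       1  |   -22 ]
[ 0  12      -2  |   -14 ]
[ 0   0  -43/30  |  43/6 ]
Back-substitution:
w = (43/6) / (-43/30) = -5
v = (-14 - (-2)*(-5)) / 12 = -2
u = (-22 - (6)*(-2) - (1)*(-5)) / 5 = -1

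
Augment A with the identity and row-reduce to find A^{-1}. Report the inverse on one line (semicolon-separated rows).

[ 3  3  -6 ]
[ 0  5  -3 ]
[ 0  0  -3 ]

inverse = [1/3 -1/5 -7/15; 0 1/5 -1/5; 0 0 -1/3]

Gauss-Jordan on [A | I]:
R1 <- (1/3)*R1:  [   1    1   -2  |  1/3    0    0 ]
R2 <- (1/5)*R2:  [    0     1  -3/5  |     0   1/5     0 ]
R1 <- R1 - (1)*R2:  [    1     0  -7/5  |   1/3  -1/5     0 ]
R3 <- (1/-3)*R3:  [    0     0     1  |     0     0  -1/3 ]
R1 <- R1 - (-7/5)*R3:  [     1      0      0  |    1/3   -1/5  -7/15 ]
R2 <- R2 - (-3/5)*R3:  [    0     1     0  |     0   1/5  -1/5 ]
Right block of [I | A^{-1}] is the inverse:
[ 1/3  -1/5  -7/15 ]
[   0   1/5   -1/5 ]
[   0     0   -1/3 ]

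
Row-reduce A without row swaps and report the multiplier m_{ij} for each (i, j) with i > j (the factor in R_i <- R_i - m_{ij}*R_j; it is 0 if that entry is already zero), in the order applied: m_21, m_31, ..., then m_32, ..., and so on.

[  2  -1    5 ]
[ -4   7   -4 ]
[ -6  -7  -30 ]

Forward elimination:
R2 <- R2 - (-2)*R1:  [ 0  5  6 ]
R3 <- R3 - (-3)*R1:  [   0  -10  -15 ]
R3 <- R3 - (-2)*R2:  [  0   0  -3 ]
Multipliers (in order of application): m_{21} = -2, m_{31} = -3, m_{32} = -2

multipliers: -2, -3, -2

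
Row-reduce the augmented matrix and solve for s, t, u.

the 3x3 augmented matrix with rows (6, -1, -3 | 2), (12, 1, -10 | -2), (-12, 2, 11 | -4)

Forward elimination on [A|b]:
R2 <- R2 - (2)*R1:  [  0   3  -4  -6 ]
R3 <- R3 - (-2)*R1:  [ 0  0  5  0 ]
Row echelon form:
[ 6  -1  -3  |   2 ]
[ 0   3  -4  |  -6 ]
[ 0   0   5  |   0 ]
Back-substitution:
u = (0) / 5 = 0
t = (-6 - (-4)*(0)) / 3 = -2
s = (2 - (-1)*(-2) - (-3)*(0)) / 6 = 0

(0, -2, 0)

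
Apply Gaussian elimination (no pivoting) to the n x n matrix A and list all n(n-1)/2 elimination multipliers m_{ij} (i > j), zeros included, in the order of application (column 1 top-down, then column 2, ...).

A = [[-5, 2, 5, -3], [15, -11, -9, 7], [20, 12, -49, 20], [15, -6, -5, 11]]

Forward elimination:
R2 <- R2 - (-3)*R1:  [  0  -5   6  -2 ]
R3 <- R3 - (-4)*R1:  [   0   20  -29    8 ]
R4 <- R4 - (-3)*R1:  [  0   0  10   2 ]
R3 <- R3 - (-4)*R2:  [  0   0  -5   0 ]
R4: entry in column 2 is already 0 -> m_{42} = 0 (no row operation needed)
R4 <- R4 - (-2)*R3:  [ 0  0  0  2 ]
Multipliers (in order of application): m_{21} = -3, m_{31} = -4, m_{41} = -3, m_{32} = -4, m_{42} = 0, m_{43} = -2

multipliers: -3, -4, -3, -4, 0, -2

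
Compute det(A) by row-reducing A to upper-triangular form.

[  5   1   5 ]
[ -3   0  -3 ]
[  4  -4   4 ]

Forward elimination:
R2 <- R2 - (-3/5)*R1:  [   0  3/5    0 ]
R3 <- R3 - (4/5)*R1:  [     0  -24/5      0 ]
R3 <- R3 - (-8)*R2:  [ 0  0  0 ]
Upper-triangular form:
[ 5    1  5 ]
[ 0  3/5  0 ]
[ 0    0  0 ]
det(A) = (-1)^0 * (5) * (3/5) * (0) = 0  (0 row swaps -> sign +1)

det(A) = 0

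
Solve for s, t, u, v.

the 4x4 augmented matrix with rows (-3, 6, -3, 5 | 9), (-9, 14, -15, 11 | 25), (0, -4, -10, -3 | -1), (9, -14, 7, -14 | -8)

(3, 5, -1, -3)

Forward elimination on [A|b]:
R2 <- R2 - (3)*R1:  [  0  -4  -6  -4  -2 ]
R4 <- R4 - (-3)*R1:  [  0   4  -2   1  19 ]
R3 <- R3 - (1)*R2:  [  0   0  -4   1   1 ]
R4 <- R4 - (-1)*R2:  [  0   0  -8  -3  17 ]
R4 <- R4 - (2)*R3:  [  0   0   0  -5  15 ]
Row echelon form:
[ -3   6  -3   5  |   9 ]
[  0  -4  -6  -4  |  -2 ]
[  0   0  -4   1  |   1 ]
[  0   0   0  -5  |  15 ]
Back-substitution:
v = (15) / -5 = -3
u = (1 - (1)*(-3)) / -4 = -1
t = (-2 - (-6)*(-1) - (-4)*(-3)) / -4 = 5
s = (9 - (6)*(5) - (-3)*(-1) - (5)*(-3)) / -3 = 3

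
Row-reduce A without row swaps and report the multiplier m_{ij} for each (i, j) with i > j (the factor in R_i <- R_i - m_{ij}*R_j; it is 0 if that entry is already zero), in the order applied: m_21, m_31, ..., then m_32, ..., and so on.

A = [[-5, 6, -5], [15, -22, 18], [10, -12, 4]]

multipliers: -3, -2, 0

Forward elimination:
R2 <- R2 - (-3)*R1:  [  0  -4   3 ]
R3 <- R3 - (-2)*R1:  [  0   0  -6 ]
R3: entry in column 2 is already 0 -> m_{32} = 0 (no row operation needed)
Multipliers (in order of application): m_{21} = -3, m_{31} = -2, m_{32} = 0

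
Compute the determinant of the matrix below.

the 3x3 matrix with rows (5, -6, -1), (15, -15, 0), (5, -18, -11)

Forward elimination:
R2 <- R2 - (3)*R1:  [ 0  3  3 ]
R3 <- R3 - (1)*R1:  [   0  -12  -10 ]
R3 <- R3 - (-4)*R2:  [ 0  0  2 ]
Upper-triangular form:
[ 5  -6  -1 ]
[ 0   3   3 ]
[ 0   0   2 ]
det(A) = (-1)^0 * (5) * (3) * (2) = 30  (0 row swaps -> sign +1)

det(A) = 30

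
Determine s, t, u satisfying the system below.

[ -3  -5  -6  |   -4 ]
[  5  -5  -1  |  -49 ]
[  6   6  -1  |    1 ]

(-5, 5, -1)

Forward elimination on [A|b]:
R2 <- R2 - (-5/3)*R1:  [      0   -40/3     -11  -167/3 ]
R3 <- R3 - (-2)*R1:  [   0   -4  -13   -7 ]
R3 <- R3 - (3/10)*R2:  [      0       0  -97/10   97/10 ]
Row echelon form:
[ -3     -5      -6  |      -4 ]
[  0  -40/3     -11  |  -167/3 ]
[  0      0  -97/10  |   97/10 ]
Back-substitution:
u = (97/10) / (-97/10) = -1
t = (-167/3 - (-11)*(-1)) / (-40/3) = 5
s = (-4 - (-5)*(5) - (-6)*(-1)) / -3 = -5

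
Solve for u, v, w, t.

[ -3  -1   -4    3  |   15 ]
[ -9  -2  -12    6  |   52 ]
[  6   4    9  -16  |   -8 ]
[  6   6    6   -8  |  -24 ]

(-2, -2, -4, -3)

Forward elimination on [A|b]:
R2 <- R2 - (3)*R1:  [  0   1   0  -3   7 ]
R3 <- R3 - (-2)*R1:  [   0    2    1  -10   22 ]
R4 <- R4 - (-2)*R1:  [  0   4  -2  -2   6 ]
R3 <- R3 - (2)*R2:  [  0   0   1  -4   8 ]
R4 <- R4 - (4)*R2:  [   0    0   -2   10  -22 ]
R4 <- R4 - (-2)*R3:  [  0   0   0   2  -6 ]
Row echelon form:
[ -3  -1  -4   3  |  15 ]
[  0   1   0  -3  |   7 ]
[  0   0   1  -4  |   8 ]
[  0   0   0   2  |  -6 ]
Back-substitution:
t = (-6) / 2 = -3
w = (8 - (-4)*(-3)) / 1 = -4
v = (7 - (-3)*(-3)) / 1 = -2
u = (15 - (-1)*(-2) - (-4)*(-4) - (3)*(-3)) / -3 = -2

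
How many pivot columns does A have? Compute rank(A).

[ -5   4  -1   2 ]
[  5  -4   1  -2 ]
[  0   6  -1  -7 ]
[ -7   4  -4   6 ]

Row reduction:
R2 <- R2 - (-1)*R1:  [ 0  0  0  0 ]
R4 <- R4 - (7/5)*R1:  [     0   -8/5  -13/5   16/5 ]
R2 <-> R3   (pivot in column 2 was zero)
[ -5     4     -1     2 ]
[  0     6     -1    -7 ]
[  0     0      0     0 ]
[  0  -8/5  -13/5  16/5 ]
R4 <- R4 - (-4/15)*R2:  [      0       0  -43/15     4/3 ]
R3 <-> R4   (pivot in column 3 was zero)
[ -5  4      -1    2 ]
[  0  6      -1   -7 ]
[  0  0  -43/15  4/3 ]
[  0  0       0    0 ]
Row echelon form:
[ -5  4      -1    2 ]
[  0  6      -1   -7 ]
[  0  0  -43/15  4/3 ]
[  0  0       0    0 ]
Nonzero rows / pivot columns: 3

rank(A) = 3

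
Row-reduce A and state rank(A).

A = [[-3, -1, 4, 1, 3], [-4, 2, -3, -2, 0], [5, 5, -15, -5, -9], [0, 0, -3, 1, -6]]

rank(A) = 3

Row reduction:
R2 <- R2 - (4/3)*R1:  [     0   10/3  -25/3  -10/3     -4 ]
R3 <- R3 - (-5/3)*R1:  [     0   10/3  -25/3  -10/3     -4 ]
R3 <- R3 - (1)*R2:  [ 0  0  0  0  0 ]
R3 <-> R4   (pivot in column 3 was zero)
[ -3    -1      4      1   3 ]
[  0  10/3  -25/3  -10/3  -4 ]
[  0     0     -3      1  -6 ]
[  0     0      0      0   0 ]
Row echelon form:
[ -3    -1      4      1   3 ]
[  0  10/3  -25/3  -10/3  -4 ]
[  0     0     -3      1  -6 ]
[  0     0      0      0   0 ]
Nonzero rows / pivot columns: 3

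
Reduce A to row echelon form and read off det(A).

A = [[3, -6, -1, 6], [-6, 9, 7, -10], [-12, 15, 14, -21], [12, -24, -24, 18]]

Forward elimination:
R2 <- R2 - (-2)*R1:  [  0  -3   5   2 ]
R3 <- R3 - (-4)*R1:  [  0  -9  10   3 ]
R4 <- R4 - (4)*R1:  [   0    0  -20   -6 ]
R3 <- R3 - (3)*R2:  [  0   0  -5  -3 ]
R4 <- R4 - (4)*R3:  [ 0  0  0  6 ]
Upper-triangular form:
[ 3  -6  -1   6 ]
[ 0  -3   5   2 ]
[ 0   0  -5  -3 ]
[ 0   0   0   6 ]
det(A) = (-1)^0 * (3) * (-3) * (-5) * (6) = 270  (0 row swaps -> sign +1)

det(A) = 270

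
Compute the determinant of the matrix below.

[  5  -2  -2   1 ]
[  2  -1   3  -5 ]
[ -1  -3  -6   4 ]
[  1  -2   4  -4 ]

Forward elimination:
R2 <- R2 - (2/5)*R1:  [     0   -1/5   19/5  -27/5 ]
R3 <- R3 - (-1/5)*R1:  [     0  -17/5  -32/5   21/5 ]
R4 <- R4 - (1/5)*R1:  [     0   -8/5   22/5  -21/5 ]
R3 <- R3 - (17)*R2:  [   0    0  -71   96 ]
R4 <- R4 - (8)*R2:  [   0    0  -26   39 ]
R4 <- R4 - (26/71)*R3:  [      0       0       0  273/71 ]
Upper-triangular form:
[ 5    -2    -2       1 ]
[ 0  -1/5  19/5   -27/5 ]
[ 0     0   -71      96 ]
[ 0     0     0  273/71 ]
det(A) = (-1)^0 * (5) * (-1/5) * (-71) * (273/71) = 273  (0 row swaps -> sign +1)

det(A) = 273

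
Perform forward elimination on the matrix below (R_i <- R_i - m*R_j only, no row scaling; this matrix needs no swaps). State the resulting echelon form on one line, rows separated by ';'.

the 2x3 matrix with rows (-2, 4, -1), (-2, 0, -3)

REF = [-2 4 -1; 0 -4 -2]

Forward elimination:
R2 <- R2 - (1)*R1:  [  0  -4  -2 ]
Row echelon form:
[ -2   4  -1 ]
[  0  -4  -2 ]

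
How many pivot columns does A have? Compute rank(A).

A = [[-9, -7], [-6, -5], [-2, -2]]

Row reduction:
R2 <- R2 - (2/3)*R1:  [    0  -1/3 ]
R3 <- R3 - (2/9)*R1:  [    0  -4/9 ]
R3 <- R3 - (4/3)*R2:  [ 0  0 ]
Row echelon form:
[ -9    -7 ]
[  0  -1/3 ]
[  0     0 ]
Nonzero rows / pivot columns: 2

rank(A) = 2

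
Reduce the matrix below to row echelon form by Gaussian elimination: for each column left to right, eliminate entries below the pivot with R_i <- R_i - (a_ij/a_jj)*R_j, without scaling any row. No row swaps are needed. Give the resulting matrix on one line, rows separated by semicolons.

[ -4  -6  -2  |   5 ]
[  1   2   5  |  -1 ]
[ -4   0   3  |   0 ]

Forward elimination:
R2 <- R2 - (-1/4)*R1:  [   0  1/2  9/2  1/4 ]
R3 <- R3 - (1)*R1:  [  0   6   5  -5 ]
R3 <- R3 - (12)*R2:  [   0    0  -49   -8 ]
Row echelon form:
[ -4   -6   -2  |    5 ]
[  0  1/2  9/2  |  1/4 ]
[  0    0  -49  |   -8 ]

REF = [-4 -6 -2 5; 0 1/2 9/2 1/4; 0 0 -49 -8]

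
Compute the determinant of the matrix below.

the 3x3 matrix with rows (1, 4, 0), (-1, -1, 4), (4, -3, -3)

det(A) = 67

Forward elimination:
R2 <- R2 - (-1)*R1:  [ 0  3  4 ]
R3 <- R3 - (4)*R1:  [   0  -19   -3 ]
R3 <- R3 - (-19/3)*R2:  [    0     0  67/3 ]
Upper-triangular form:
[ 1  4     0 ]
[ 0  3     4 ]
[ 0  0  67/3 ]
det(A) = (-1)^0 * (1) * (3) * (67/3) = 67  (0 row swaps -> sign +1)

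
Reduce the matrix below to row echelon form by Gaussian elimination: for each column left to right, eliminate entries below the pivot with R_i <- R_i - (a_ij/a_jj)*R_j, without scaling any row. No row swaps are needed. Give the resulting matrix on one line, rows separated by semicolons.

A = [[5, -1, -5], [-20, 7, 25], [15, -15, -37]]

REF = [5 -1 -5; 0 3 5; 0 0 -2]

Forward elimination:
R2 <- R2 - (-4)*R1:  [ 0  3  5 ]
R3 <- R3 - (3)*R1:  [   0  -12  -22 ]
R3 <- R3 - (-4)*R2:  [  0   0  -2 ]
Row echelon form:
[ 5  -1  -5 ]
[ 0   3   5 ]
[ 0   0  -2 ]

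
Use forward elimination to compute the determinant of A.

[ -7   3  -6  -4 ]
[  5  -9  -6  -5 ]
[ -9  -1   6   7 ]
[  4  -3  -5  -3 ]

Forward elimination:
R2 <- R2 - (-5/7)*R1:  [     0  -48/7  -72/7  -55/7 ]
R3 <- R3 - (9/7)*R1:  [     0  -34/7   96/7   85/7 ]
R4 <- R4 - (-4/7)*R1:  [     0   -9/7  -59/7  -37/7 ]
R3 <- R3 - (17/24)*R2:  [      0       0      21  425/24 ]
R4 <- R4 - (3/16)*R2:  [      0       0   -13/2  -61/16 ]
R4 <- R4 - (-13/42)*R3:  [       0        0        0  841/504 ]
Upper-triangular form:
[ -7      3     -6       -4 ]
[  0  -48/7  -72/7    -55/7 ]
[  0      0     21   425/24 ]
[  0      0      0  841/504 ]
det(A) = (-1)^0 * (-7) * (-48/7) * (21) * (841/504) = 1682  (0 row swaps -> sign +1)

det(A) = 1682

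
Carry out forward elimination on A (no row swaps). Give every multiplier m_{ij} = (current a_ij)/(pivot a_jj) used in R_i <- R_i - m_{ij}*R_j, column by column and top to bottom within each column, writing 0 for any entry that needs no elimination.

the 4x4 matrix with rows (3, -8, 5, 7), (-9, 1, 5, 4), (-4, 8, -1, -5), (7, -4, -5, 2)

multipliers: -3, -4/3, 7/3, 8/69, -44/69, -90/77

Forward elimination:
R2 <- R2 - (-3)*R1:  [   0  -23   20   25 ]
R3 <- R3 - (-4/3)*R1:  [    0  -8/3  17/3  13/3 ]
R4 <- R4 - (7/3)*R1:  [     0   44/3  -50/3  -43/3 ]
R3 <- R3 - (8/69)*R2:  [     0      0  77/23  33/23 ]
R4 <- R4 - (-44/69)*R2:  [      0       0  -90/23   37/23 ]
R4 <- R4 - (-90/77)*R3:  [    0     0     0  23/7 ]
Multipliers (in order of application): m_{21} = -3, m_{31} = -4/3, m_{41} = 7/3, m_{32} = 8/69, m_{42} = -44/69, m_{43} = -90/77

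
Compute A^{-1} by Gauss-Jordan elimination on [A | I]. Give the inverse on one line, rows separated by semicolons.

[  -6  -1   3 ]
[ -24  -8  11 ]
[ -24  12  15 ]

inverse = [21/2 -17/8 -13/24; -4 3/4 1/4; 20 -4 -1]

Gauss-Jordan on [A | I]:
R1 <- (1/-6)*R1:  [    1   1/6  -1/2  |  -1/6     0     0 ]
R2 <- R2 - (-24)*R1:  [  0  -4  -1  |  -4   1   0 ]
R3 <- R3 - (-24)*R1:  [  0  16   3  |  -4   0   1 ]
R2 <- (1/-4)*R2:  [    0     1   1/4  |     1  -1/4     0 ]
R1 <- R1 - (1/6)*R2:  [      1       0  -13/24  |    -1/3    1/24       0 ]
R3 <- R3 - (16)*R2:  [   0    0   -1  |  -20    4    1 ]
R3 <- (1/-1)*R3:  [  0   0   1  |  20  -4  -1 ]
R1 <- R1 - (-13/24)*R3:  [      1       0       0  |    21/2   -17/8  -13/24 ]
R2 <- R2 - (1/4)*R3:  [   0    1    0  |   -4  3/4  1/4 ]
Right block of [I | A^{-1}] is the inverse:
[ 21/2  -17/8  -13/24 ]
[   -4    3/4     1/4 ]
[   20     -4      -1 ]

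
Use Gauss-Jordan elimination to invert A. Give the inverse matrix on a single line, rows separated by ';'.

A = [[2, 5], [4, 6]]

inverse = [-3/4 5/8; 1/2 -1/4]

Gauss-Jordan on [A | I]:
R1 <- (1/2)*R1:  [   1  5/2  |  1/2    0 ]
R2 <- R2 - (4)*R1:  [  0  -4  |  -2   1 ]
R2 <- (1/-4)*R2:  [    0     1  |   1/2  -1/4 ]
R1 <- R1 - (5/2)*R2:  [    1     0  |  -3/4   5/8 ]
Right block of [I | A^{-1}] is the inverse:
[ -3/4   5/8 ]
[  1/2  -1/4 ]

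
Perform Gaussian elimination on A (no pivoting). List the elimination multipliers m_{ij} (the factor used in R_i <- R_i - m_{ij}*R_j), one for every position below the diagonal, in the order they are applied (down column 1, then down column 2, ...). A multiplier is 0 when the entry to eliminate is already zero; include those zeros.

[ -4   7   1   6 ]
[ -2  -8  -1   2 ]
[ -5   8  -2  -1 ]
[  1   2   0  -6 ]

multipliers: 1/2, 5/4, -1/4, 3/46, -15/46, 11/145

Forward elimination:
R2 <- R2 - (1/2)*R1:  [     0  -23/2   -3/2     -1 ]
R3 <- R3 - (5/4)*R1:  [     0   -3/4  -13/4  -17/2 ]
R4 <- R4 - (-1/4)*R1:  [    0  15/4   1/4  -9/2 ]
R3 <- R3 - (3/46)*R2:  [       0        0  -145/46  -194/23 ]
R4 <- R4 - (-15/46)*R2:  [       0        0   -11/46  -111/23 ]
R4 <- R4 - (11/145)*R3:  [        0         0         0  -607/145 ]
Multipliers (in order of application): m_{21} = 1/2, m_{31} = 5/4, m_{41} = -1/4, m_{32} = 3/46, m_{42} = -15/46, m_{43} = 11/145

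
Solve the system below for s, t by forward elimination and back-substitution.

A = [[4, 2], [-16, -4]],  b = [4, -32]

Forward elimination on [A|b]:
R2 <- R2 - (-4)*R1:  [   0    4  -16 ]
Row echelon form:
[ 4  2  |    4 ]
[ 0  4  |  -16 ]
Back-substitution:
t = (-16) / 4 = -4
s = (4 - (2)*(-4)) / 4 = 3

(3, -4)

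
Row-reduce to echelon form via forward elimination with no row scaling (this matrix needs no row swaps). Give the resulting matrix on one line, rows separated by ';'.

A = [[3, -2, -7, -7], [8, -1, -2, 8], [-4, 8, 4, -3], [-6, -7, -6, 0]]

REF = [3 -2 -7 -7; 0 13/3 50/3 80/3; 0 0 -336/13 -587/13; 0 0 0 2473/168]

Forward elimination:
R2 <- R2 - (8/3)*R1:  [    0  13/3  50/3  80/3 ]
R3 <- R3 - (-4/3)*R1:  [     0   16/3  -16/3  -37/3 ]
R4 <- R4 - (-2)*R1:  [   0  -11  -20  -14 ]
R3 <- R3 - (16/13)*R2:  [       0        0  -336/13  -587/13 ]
R4 <- R4 - (-33/13)*R2:  [      0       0  290/13  698/13 ]
R4 <- R4 - (-145/168)*R3:  [        0         0         0  2473/168 ]
Row echelon form:
[ 3    -2       -7        -7 ]
[ 0  13/3     50/3      80/3 ]
[ 0     0  -336/13   -587/13 ]
[ 0     0        0  2473/168 ]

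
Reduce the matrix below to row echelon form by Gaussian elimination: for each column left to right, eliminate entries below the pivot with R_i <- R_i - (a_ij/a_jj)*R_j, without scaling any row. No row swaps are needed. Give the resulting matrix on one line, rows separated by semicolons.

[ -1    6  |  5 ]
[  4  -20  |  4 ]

REF = [-1 6 5; 0 4 24]

Forward elimination:
R2 <- R2 - (-4)*R1:  [  0   4  24 ]
Row echelon form:
[ -1  6  |   5 ]
[  0  4  |  24 ]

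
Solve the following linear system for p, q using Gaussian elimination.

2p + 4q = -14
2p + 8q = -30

(1, -4)

Forward elimination on [A|b]:
R2 <- R2 - (1)*R1:  [   0    4  -16 ]
Row echelon form:
[ 2  4  |  -14 ]
[ 0  4  |  -16 ]
Back-substitution:
q = (-16) / 4 = -4
p = (-14 - (4)*(-4)) / 2 = 1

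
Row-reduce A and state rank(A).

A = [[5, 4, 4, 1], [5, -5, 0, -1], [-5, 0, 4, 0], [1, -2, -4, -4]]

Row reduction:
R2 <- R2 - (1)*R1:  [  0  -9  -4  -2 ]
R3 <- R3 - (-1)*R1:  [ 0  4  8  1 ]
R4 <- R4 - (1/5)*R1:  [     0  -14/5  -24/5  -21/5 ]
R3 <- R3 - (-4/9)*R2:  [    0     0  56/9   1/9 ]
R4 <- R4 - (14/45)*R2:  [       0        0    -32/9  -161/45 ]
R4 <- R4 - (-4/7)*R3:  [       0        0        0  -123/35 ]
Row echelon form:
[ 5   4     4        1 ]
[ 0  -9    -4       -2 ]
[ 0   0  56/9      1/9 ]
[ 0   0     0  -123/35 ]
Nonzero rows / pivot columns: 4

rank(A) = 4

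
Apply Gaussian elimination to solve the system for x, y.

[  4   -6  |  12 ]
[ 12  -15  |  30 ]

(0, -2)

Forward elimination on [A|b]:
R2 <- R2 - (3)*R1:  [  0   3  -6 ]
Row echelon form:
[ 4  -6  |  12 ]
[ 0   3  |  -6 ]
Back-substitution:
y = (-6) / 3 = -2
x = (12 - (-6)*(-2)) / 4 = 0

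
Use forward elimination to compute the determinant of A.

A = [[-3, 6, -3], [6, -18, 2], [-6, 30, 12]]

det(A) = 108

Forward elimination:
R2 <- R2 - (-2)*R1:  [  0  -6  -4 ]
R3 <- R3 - (2)*R1:  [  0  18  18 ]
R3 <- R3 - (-3)*R2:  [ 0  0  6 ]
Upper-triangular form:
[ -3   6  -3 ]
[  0  -6  -4 ]
[  0   0   6 ]
det(A) = (-1)^0 * (-3) * (-6) * (6) = 108  (0 row swaps -> sign +1)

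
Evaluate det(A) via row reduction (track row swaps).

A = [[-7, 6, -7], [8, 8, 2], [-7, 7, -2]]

det(A) = -562

Forward elimination:
R2 <- R2 - (-8/7)*R1:  [     0  104/7     -6 ]
R3 <- R3 - (1)*R1:  [ 0  1  5 ]
R3 <- R3 - (7/104)*R2:  [      0       0  281/52 ]
Upper-triangular form:
[ -7      6      -7 ]
[  0  104/7      -6 ]
[  0      0  281/52 ]
det(A) = (-1)^0 * (-7) * (104/7) * (281/52) = -562  (0 row swaps -> sign +1)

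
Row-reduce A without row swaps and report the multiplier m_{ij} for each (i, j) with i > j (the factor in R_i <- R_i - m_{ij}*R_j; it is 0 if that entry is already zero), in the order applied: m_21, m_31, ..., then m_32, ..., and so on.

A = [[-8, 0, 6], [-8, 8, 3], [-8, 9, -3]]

Forward elimination:
R2 <- R2 - (1)*R1:  [  0   8  -3 ]
R3 <- R3 - (1)*R1:  [  0   9  -9 ]
R3 <- R3 - (9/8)*R2:  [     0      0  -45/8 ]
Multipliers (in order of application): m_{21} = 1, m_{31} = 1, m_{32} = 9/8

multipliers: 1, 1, 9/8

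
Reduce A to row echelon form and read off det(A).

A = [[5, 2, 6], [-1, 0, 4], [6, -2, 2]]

det(A) = 104

Forward elimination:
R2 <- R2 - (-1/5)*R1:  [    0   2/5  26/5 ]
R3 <- R3 - (6/5)*R1:  [     0  -22/5  -26/5 ]
R3 <- R3 - (-11)*R2:  [  0   0  52 ]
Upper-triangular form:
[ 5    2     6 ]
[ 0  2/5  26/5 ]
[ 0    0    52 ]
det(A) = (-1)^0 * (5) * (2/5) * (52) = 104  (0 row swaps -> sign +1)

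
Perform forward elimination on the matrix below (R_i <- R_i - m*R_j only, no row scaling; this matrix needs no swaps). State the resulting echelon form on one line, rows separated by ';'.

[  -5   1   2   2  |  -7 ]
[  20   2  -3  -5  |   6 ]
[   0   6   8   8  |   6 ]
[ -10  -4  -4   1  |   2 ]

Forward elimination:
R2 <- R2 - (-4)*R1:  [   0    6    5    3  -22 ]
R4 <- R4 - (2)*R1:  [  0  -6  -8  -3  16 ]
R3 <- R3 - (1)*R2:  [  0   0   3   5  28 ]
R4 <- R4 - (-1)*R2:  [  0   0  -3   0  -6 ]
R4 <- R4 - (-1)*R3:  [  0   0   0   5  22 ]
Row echelon form:
[ -5  1  2  2  |   -7 ]
[  0  6  5  3  |  -22 ]
[  0  0  3  5  |   28 ]
[  0  0  0  5  |   22 ]

REF = [-5 1 2 2 -7; 0 6 5 3 -22; 0 0 3 5 28; 0 0 0 5 22]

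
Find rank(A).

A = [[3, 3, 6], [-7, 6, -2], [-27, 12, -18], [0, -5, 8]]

rank(A) = 3

Row reduction:
R2 <- R2 - (-7/3)*R1:  [  0  13  12 ]
R3 <- R3 - (-9)*R1:  [  0  39  36 ]
R3 <- R3 - (3)*R2:  [ 0  0  0 ]
R4 <- R4 - (-5/13)*R2:  [      0       0  164/13 ]
R3 <-> R4   (pivot in column 3 was zero)
[ 3   3       6 ]
[ 0  13      12 ]
[ 0   0  164/13 ]
[ 0   0       0 ]
Row echelon form:
[ 3   3       6 ]
[ 0  13      12 ]
[ 0   0  164/13 ]
[ 0   0       0 ]
Nonzero rows / pivot columns: 3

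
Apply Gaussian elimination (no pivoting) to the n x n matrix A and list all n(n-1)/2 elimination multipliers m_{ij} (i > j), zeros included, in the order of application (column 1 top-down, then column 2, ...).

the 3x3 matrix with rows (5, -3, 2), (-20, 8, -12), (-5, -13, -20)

Forward elimination:
R2 <- R2 - (-4)*R1:  [  0  -4  -4 ]
R3 <- R3 - (-1)*R1:  [   0  -16  -18 ]
R3 <- R3 - (4)*R2:  [  0   0  -2 ]
Multipliers (in order of application): m_{21} = -4, m_{31} = -1, m_{32} = 4

multipliers: -4, -1, 4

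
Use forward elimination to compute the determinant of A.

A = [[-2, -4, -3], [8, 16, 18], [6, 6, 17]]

Forward elimination:
R2 <- R2 - (-4)*R1:  [ 0  0  6 ]
R3 <- R3 - (-3)*R1:  [  0  -6   8 ]
R2 <-> R3   (pivot in column 2 was zero)
[ -2  -4  -3 ]
[  0  -6   8 ]
[  0   0   6 ]
Upper-triangular form:
[ -2  -4  -3 ]
[  0  -6   8 ]
[  0   0   6 ]
det(A) = (-1)^1 * (-2) * (-6) * (6) = -72  (1 row swap -> sign -1)

det(A) = -72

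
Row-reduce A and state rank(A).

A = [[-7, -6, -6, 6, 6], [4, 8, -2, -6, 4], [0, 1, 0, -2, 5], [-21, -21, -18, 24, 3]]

rank(A) = 3

Row reduction:
R2 <- R2 - (-4/7)*R1:  [     0   32/7  -38/7  -18/7   52/7 ]
R4 <- R4 - (3)*R1:  [   0   -3    0    6  -15 ]
R3 <- R3 - (7/32)*R2:  [      0       0   19/16  -23/16    27/8 ]
R4 <- R4 - (-21/32)*R2:  [      0       0  -57/16   69/16   -81/8 ]
R4 <- R4 - (-3)*R3:  [ 0  0  0  0  0 ]
Row echelon form:
[ -7    -6     -6       6     6 ]
[  0  32/7  -38/7   -18/7  52/7 ]
[  0     0  19/16  -23/16  27/8 ]
[  0     0      0       0     0 ]
Nonzero rows / pivot columns: 3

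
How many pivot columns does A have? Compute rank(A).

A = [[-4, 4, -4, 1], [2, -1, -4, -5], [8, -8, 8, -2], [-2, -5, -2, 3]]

rank(A) = 3

Row reduction:
R2 <- R2 - (-1/2)*R1:  [    0     1    -6  -9/2 ]
R3 <- R3 - (-2)*R1:  [ 0  0  0  0 ]
R4 <- R4 - (1/2)*R1:  [   0   -7    0  5/2 ]
R4 <- R4 - (-7)*R2:  [   0    0  -42  -29 ]
R3 <-> R4   (pivot in column 3 was zero)
[ -4  4   -4     1 ]
[  0  1   -6  -9/2 ]
[  0  0  -42   -29 ]
[  0  0    0     0 ]
Row echelon form:
[ -4  4   -4     1 ]
[  0  1   -6  -9/2 ]
[  0  0  -42   -29 ]
[  0  0    0     0 ]
Nonzero rows / pivot columns: 3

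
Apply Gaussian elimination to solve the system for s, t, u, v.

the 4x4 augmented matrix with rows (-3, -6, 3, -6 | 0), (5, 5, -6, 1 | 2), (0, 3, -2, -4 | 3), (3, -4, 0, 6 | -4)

(2, 1, 2, -1)

Forward elimination on [A|b]:
R2 <- R2 - (-5/3)*R1:  [  0  -5  -1  -9   2 ]
R4 <- R4 - (-1)*R1:  [   0  -10    3    0   -4 ]
R3 <- R3 - (-3/5)*R2:  [     0      0  -13/5  -47/5   21/5 ]
R4 <- R4 - (2)*R2:  [  0   0   5  18  -8 ]
R4 <- R4 - (-25/13)*R3:  [     0      0      0  -1/13   1/13 ]
Row echelon form:
[ -3  -6      3     -6  |     0 ]
[  0  -5     -1     -9  |     2 ]
[  0   0  -13/5  -47/5  |  21/5 ]
[  0   0      0  -1/13  |  1/13 ]
Back-substitution:
v = (1/13) / (-1/13) = -1
u = (21/5 - (-47/5)*(-1)) / (-13/5) = 2
t = (2 - (-1)*(2) - (-9)*(-1)) / -5 = 1
s = (0 - (-6)*(1) - (3)*(2) - (-6)*(-1)) / -3 = 2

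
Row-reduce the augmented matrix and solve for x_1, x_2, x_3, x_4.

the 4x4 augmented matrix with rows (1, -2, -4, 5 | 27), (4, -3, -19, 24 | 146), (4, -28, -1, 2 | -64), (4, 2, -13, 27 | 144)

(-5, 2, -4, 4)

Forward elimination on [A|b]:
R2 <- R2 - (4)*R1:  [  0   5  -3   4  38 ]
R3 <- R3 - (4)*R1:  [    0   -20    15   -18  -172 ]
R4 <- R4 - (4)*R1:  [  0  10   3   7  36 ]
R3 <- R3 - (-4)*R2:  [   0    0    3   -2  -20 ]
R4 <- R4 - (2)*R2:  [   0    0    9   -1  -40 ]
R4 <- R4 - (3)*R3:  [  0   0   0   5  20 ]
Row echelon form:
[ 1  -2  -4   5  |   27 ]
[ 0   5  -3   4  |   38 ]
[ 0   0   3  -2  |  -20 ]
[ 0   0   0   5  |   20 ]
Back-substitution:
x_4 = (20) / 5 = 4
x_3 = (-20 - (-2)*(4)) / 3 = -4
x_2 = (38 - (-3)*(-4) - (4)*(4)) / 5 = 2
x_1 = (27 - (-2)*(2) - (-4)*(-4) - (5)*(4)) / 1 = -5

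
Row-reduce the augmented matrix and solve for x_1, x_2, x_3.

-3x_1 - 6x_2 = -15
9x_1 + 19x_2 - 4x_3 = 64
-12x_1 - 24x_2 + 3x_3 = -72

Forward elimination on [A|b]:
R2 <- R2 - (-3)*R1:  [  0   1  -4  19 ]
R3 <- R3 - (4)*R1:  [   0    0    3  -12 ]
Row echelon form:
[ -3  -6   0  |  -15 ]
[  0   1  -4  |   19 ]
[  0   0   3  |  -12 ]
Back-substitution:
x_3 = (-12) / 3 = -4
x_2 = (19 - (-4)*(-4)) / 1 = 3
x_1 = (-15 - (-6)*(3)) / -3 = -1

(-1, 3, -4)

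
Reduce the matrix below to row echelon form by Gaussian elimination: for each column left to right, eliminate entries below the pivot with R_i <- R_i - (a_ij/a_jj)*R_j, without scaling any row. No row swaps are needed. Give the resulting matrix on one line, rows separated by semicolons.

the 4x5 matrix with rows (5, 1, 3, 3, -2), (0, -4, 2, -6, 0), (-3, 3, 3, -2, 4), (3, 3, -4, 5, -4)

REF = [5 1 3 3 -2; 0 -4 2 -6 0; 0 0 33/5 -28/5 14/5; 0 0 0 -142/33 -28/33]

Forward elimination:
R3 <- R3 - (-3/5)*R1:  [    0  18/5  24/5  -1/5  14/5 ]
R4 <- R4 - (3/5)*R1:  [     0   12/5  -29/5   16/5  -14/5 ]
R3 <- R3 - (-9/10)*R2:  [     0      0   33/5  -28/5   14/5 ]
R4 <- R4 - (-3/5)*R2:  [     0      0  -23/5   -2/5  -14/5 ]
R4 <- R4 - (-23/33)*R3:  [       0        0        0  -142/33   -28/33 ]
Row echelon form:
[ 5   1     3        3      -2 ]
[ 0  -4     2       -6       0 ]
[ 0   0  33/5    -28/5    14/5 ]
[ 0   0     0  -142/33  -28/33 ]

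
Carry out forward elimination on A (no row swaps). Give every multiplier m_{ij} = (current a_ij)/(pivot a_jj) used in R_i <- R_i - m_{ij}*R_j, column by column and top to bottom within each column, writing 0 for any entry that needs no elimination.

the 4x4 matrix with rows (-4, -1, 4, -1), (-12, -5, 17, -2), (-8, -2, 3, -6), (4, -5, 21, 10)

multipliers: 3, 2, -1, 0, 3, -2

Forward elimination:
R2 <- R2 - (3)*R1:  [  0  -2   5   1 ]
R3 <- R3 - (2)*R1:  [  0   0  -5  -4 ]
R4 <- R4 - (-1)*R1:  [  0  -6  25   9 ]
R3: entry in column 2 is already 0 -> m_{32} = 0 (no row operation needed)
R4 <- R4 - (3)*R2:  [  0   0  10   6 ]
R4 <- R4 - (-2)*R3:  [  0   0   0  -2 ]
Multipliers (in order of application): m_{21} = 3, m_{31} = 2, m_{41} = -1, m_{32} = 0, m_{42} = 3, m_{43} = -2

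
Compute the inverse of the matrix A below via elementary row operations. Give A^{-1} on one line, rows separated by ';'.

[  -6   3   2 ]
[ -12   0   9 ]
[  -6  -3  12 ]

Gauss-Jordan on [A | I]:
R1 <- (1/-6)*R1:  [    1  -1/2  -1/3  |  -1/6     0     0 ]
R2 <- R2 - (-12)*R1:  [  0  -6   5  |  -2   1   0 ]
R3 <- R3 - (-6)*R1:  [  0  -6  10  |  -1   0   1 ]
R2 <- (1/-6)*R2:  [    0     1  -5/6  |   1/3  -1/6     0 ]
R1 <- R1 - (-1/2)*R2:  [     1      0   -3/4  |      0  -1/12      0 ]
R3 <- R3 - (-6)*R2:  [  0   0   5  |   1  -1   1 ]
R3 <- (1/5)*R3:  [    0     0     1  |   1/5  -1/5   1/5 ]
R1 <- R1 - (-3/4)*R3:  [     1      0      0  |   3/20  -7/30   3/20 ]
R2 <- R2 - (-5/6)*R3:  [    0     1     0  |   1/2  -1/3   1/6 ]
Right block of [I | A^{-1}] is the inverse:
[ 3/20  -7/30  3/20 ]
[  1/2   -1/3   1/6 ]
[  1/5   -1/5   1/5 ]

inverse = [3/20 -7/30 3/20; 1/2 -1/3 1/6; 1/5 -1/5 1/5]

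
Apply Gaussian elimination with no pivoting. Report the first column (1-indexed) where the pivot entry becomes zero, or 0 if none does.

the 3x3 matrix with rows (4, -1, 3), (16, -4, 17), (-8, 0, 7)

Naive forward elimination:
R2 <- R2 - (4)*R1:  [ 0  0  5 ]
R3 <- R3 - (-2)*R1:  [  0  -2  13 ]
Matrix at this point:
[ 4  -1   3 ]
[ 0   0   5 ]
[ 0  -2  13 ]
Pivot entry (2,2) is zero but row 3 has -2 in column 2 -> naive elimination stops; a row interchange (e.g. R2 <-> R3) would be required here.

first zero-pivot column = 2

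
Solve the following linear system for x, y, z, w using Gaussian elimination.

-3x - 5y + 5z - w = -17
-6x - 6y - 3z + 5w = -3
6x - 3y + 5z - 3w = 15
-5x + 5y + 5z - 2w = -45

Forward elimination on [A|b]:
R2 <- R2 - (2)*R1:  [   0    4  -13    7   31 ]
R3 <- R3 - (-2)*R1:  [   0  -13   15   -5  -19 ]
R4 <- R4 - (5/3)*R1:  [     0   40/3  -10/3   -1/3  -50/3 ]
R3 <- R3 - (-13/4)*R2:  [      0       0  -109/4    71/4   327/4 ]
R4 <- R4 - (10/3)*R2:  [     0      0     40  -71/3   -120 ]
R4 <- R4 - (-160/109)*R3:  [       0        0        0  781/327        0 ]
Row echelon form:
[ -3  -5       5       -1  |    -17 ]
[  0   4     -13        7  |     31 ]
[  0   0  -109/4     71/4  |  327/4 ]
[  0   0       0  781/327  |      0 ]
Back-substitution:
w = (0) / (781/327) = 0
z = (327/4 - (71/4)*(0)) / (-109/4) = -3
y = (31 - (-13)*(-3) - (7)*(0)) / 4 = -2
x = (-17 - (-5)*(-2) - (5)*(-3) - (-1)*(0)) / -3 = 4

(4, -2, -3, 0)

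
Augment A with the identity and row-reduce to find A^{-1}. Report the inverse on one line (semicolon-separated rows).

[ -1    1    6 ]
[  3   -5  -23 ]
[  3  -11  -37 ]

inverse = [-34 -29/2 7/2; 21 19/2 -5/2; -9 -4 1]

Gauss-Jordan on [A | I]:
R1 <- (1/-1)*R1:  [  1  -1  -6  |  -1   0   0 ]
R2 <- R2 - (3)*R1:  [  0  -2  -5  |   3   1   0 ]
R3 <- R3 - (3)*R1:  [   0   -8  -19  |    3    0    1 ]
R2 <- (1/-2)*R2:  [    0     1   5/2  |  -3/2  -1/2     0 ]
R1 <- R1 - (-1)*R2:  [    1     0  -7/2  |  -5/2  -1/2     0 ]
R3 <- R3 - (-8)*R2:  [  0   0   1  |  -9  -4   1 ]
R1 <- R1 - (-7/2)*R3:  [     1      0      0  |    -34  -29/2    7/2 ]
R2 <- R2 - (5/2)*R3:  [    0     1     0  |    21  19/2  -5/2 ]
Right block of [I | A^{-1}] is the inverse:
[ -34  -29/2   7/2 ]
[  21   19/2  -5/2 ]
[  -9     -4     1 ]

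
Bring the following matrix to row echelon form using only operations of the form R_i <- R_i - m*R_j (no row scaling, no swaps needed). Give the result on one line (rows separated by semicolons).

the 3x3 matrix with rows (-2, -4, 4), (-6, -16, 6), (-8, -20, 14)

REF = [-2 -4 4; 0 -4 -6; 0 0 4]

Forward elimination:
R2 <- R2 - (3)*R1:  [  0  -4  -6 ]
R3 <- R3 - (4)*R1:  [  0  -4  -2 ]
R3 <- R3 - (1)*R2:  [ 0  0  4 ]
Row echelon form:
[ -2  -4   4 ]
[  0  -4  -6 ]
[  0   0   4 ]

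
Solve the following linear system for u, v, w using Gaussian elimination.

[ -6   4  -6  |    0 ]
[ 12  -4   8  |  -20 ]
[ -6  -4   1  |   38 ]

Forward elimination on [A|b]:
R2 <- R2 - (-2)*R1:  [   0    4   -4  -20 ]
R3 <- R3 - (1)*R1:  [  0  -8   7  38 ]
R3 <- R3 - (-2)*R2:  [  0   0  -1  -2 ]
Row echelon form:
[ -6  4  -6  |    0 ]
[  0  4  -4  |  -20 ]
[  0  0  -1  |   -2 ]
Back-substitution:
w = (-2) / -1 = 2
v = (-20 - (-4)*(2)) / 4 = -3
u = (0 - (4)*(-3) - (-6)*(2)) / -6 = -4

(-4, -3, 2)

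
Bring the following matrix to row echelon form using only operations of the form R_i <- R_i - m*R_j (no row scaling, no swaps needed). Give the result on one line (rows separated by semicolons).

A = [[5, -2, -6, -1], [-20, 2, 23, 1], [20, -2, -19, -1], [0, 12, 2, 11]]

REF = [5 -2 -6 -1; 0 -6 -1 -3; 0 0 4 0; 0 0 0 5]

Forward elimination:
R2 <- R2 - (-4)*R1:  [  0  -6  -1  -3 ]
R3 <- R3 - (4)*R1:  [ 0  6  5  3 ]
R3 <- R3 - (-1)*R2:  [ 0  0  4  0 ]
R4 <- R4 - (-2)*R2:  [ 0  0  0  5 ]
Row echelon form:
[ 5  -2  -6  -1 ]
[ 0  -6  -1  -3 ]
[ 0   0   4   0 ]
[ 0   0   0   5 ]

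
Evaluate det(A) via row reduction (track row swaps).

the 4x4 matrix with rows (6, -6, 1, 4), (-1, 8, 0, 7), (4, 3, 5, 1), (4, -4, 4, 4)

Forward elimination:
R2 <- R2 - (-1/6)*R1:  [    0     7   1/6  23/3 ]
R3 <- R3 - (2/3)*R1:  [    0     7  13/3  -5/3 ]
R4 <- R4 - (2/3)*R1:  [    0     0  10/3   4/3 ]
R3 <- R3 - (1)*R2:  [     0      0   25/6  -28/3 ]
R4 <- R4 - (4/5)*R3:  [    0     0     0  44/5 ]
Upper-triangular form:
[ 6  -6     1      4 ]
[ 0   7   1/6   23/3 ]
[ 0   0  25/6  -28/3 ]
[ 0   0     0   44/5 ]
det(A) = (-1)^0 * (6) * (7) * (25/6) * (44/5) = 1540  (0 row swaps -> sign +1)

det(A) = 1540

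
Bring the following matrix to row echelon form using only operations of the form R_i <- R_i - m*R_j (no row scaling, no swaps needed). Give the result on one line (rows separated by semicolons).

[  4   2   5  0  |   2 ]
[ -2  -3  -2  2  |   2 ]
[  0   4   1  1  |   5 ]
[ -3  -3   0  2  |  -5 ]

Forward elimination:
R2 <- R2 - (-1/2)*R1:  [   0   -2  1/2    2    3 ]
R4 <- R4 - (-3/4)*R1:  [    0  -3/2  15/4     2  -7/2 ]
R3 <- R3 - (-2)*R2:  [  0   0   2   5  11 ]
R4 <- R4 - (3/4)*R2:  [     0      0   27/8    1/2  -23/4 ]
R4 <- R4 - (27/16)*R3:  [       0        0        0  -127/16  -389/16 ]
Row echelon form:
[ 4   2    5        0  |        2 ]
[ 0  -2  1/2        2  |        3 ]
[ 0   0    2        5  |       11 ]
[ 0   0    0  -127/16  |  -389/16 ]

REF = [4 2 5 0 2; 0 -2 1/2 2 3; 0 0 2 5 11; 0 0 0 -127/16 -389/16]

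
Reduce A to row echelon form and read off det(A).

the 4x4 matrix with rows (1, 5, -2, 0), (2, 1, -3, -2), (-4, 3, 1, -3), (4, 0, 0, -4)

det(A) = -404

Forward elimination:
R2 <- R2 - (2)*R1:  [  0  -9   1  -2 ]
R3 <- R3 - (-4)*R1:  [  0  23  -7  -3 ]
R4 <- R4 - (4)*R1:  [   0  -20    8   -4 ]
R3 <- R3 - (-23/9)*R2:  [     0      0  -40/9  -73/9 ]
R4 <- R4 - (20/9)*R2:  [    0     0  52/9   4/9 ]
R4 <- R4 - (-13/10)*R3:  [       0        0        0  -101/10 ]
Upper-triangular form:
[ 1   5     -2        0 ]
[ 0  -9      1       -2 ]
[ 0   0  -40/9    -73/9 ]
[ 0   0      0  -101/10 ]
det(A) = (-1)^0 * (1) * (-9) * (-40/9) * (-101/10) = -404  (0 row swaps -> sign +1)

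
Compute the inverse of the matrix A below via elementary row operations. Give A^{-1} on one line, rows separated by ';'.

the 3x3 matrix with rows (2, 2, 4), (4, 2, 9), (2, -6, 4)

Gauss-Jordan on [A | I]:
R1 <- (1/2)*R1:  [   1    1    2  |  1/2    0    0 ]
R2 <- R2 - (4)*R1:  [  0  -2   1  |  -2   1   0 ]
R3 <- R3 - (2)*R1:  [  0  -8   0  |  -1   0   1 ]
R2 <- (1/-2)*R2:  [    0     1  -1/2  |     1  -1/2     0 ]
R1 <- R1 - (1)*R2:  [    1     0   5/2  |  -1/2   1/2     0 ]
R3 <- R3 - (-8)*R2:  [  0   0  -4  |   7  -4   1 ]
R3 <- (1/-4)*R3:  [    0     0     1  |  -7/4     1  -1/4 ]
R1 <- R1 - (5/2)*R3:  [    1     0     0  |  31/8    -2   5/8 ]
R2 <- R2 - (-1/2)*R3:  [    0     1     0  |   1/8     0  -1/8 ]
Right block of [I | A^{-1}] is the inverse:
[ 31/8  -2   5/8 ]
[  1/8   0  -1/8 ]
[ -7/4   1  -1/4 ]

inverse = [31/8 -2 5/8; 1/8 0 -1/8; -7/4 1 -1/4]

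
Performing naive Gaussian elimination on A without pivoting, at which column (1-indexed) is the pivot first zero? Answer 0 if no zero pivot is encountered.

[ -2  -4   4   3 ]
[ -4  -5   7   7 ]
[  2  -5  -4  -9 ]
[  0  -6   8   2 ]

Naive forward elimination:
R2 <- R2 - (2)*R1:  [  0   3  -1   1 ]
R3 <- R3 - (-1)*R1:  [  0  -9   0  -6 ]
R3 <- R3 - (-3)*R2:  [  0   0  -3  -3 ]
R4 <- R4 - (-2)*R2:  [ 0  0  6  4 ]
R4 <- R4 - (-2)*R3:  [  0   0   0  -2 ]
All pivots nonzero; naive elimination completes without hitting a zero pivot.

first zero-pivot column = 0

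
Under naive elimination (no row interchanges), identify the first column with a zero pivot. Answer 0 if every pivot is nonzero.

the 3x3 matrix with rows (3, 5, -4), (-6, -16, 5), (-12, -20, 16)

Naive forward elimination:
R2 <- R2 - (-2)*R1:  [  0  -6  -3 ]
R3 <- R3 - (-4)*R1:  [ 0  0  0 ]
Matrix at this point:
[ 3   5  -4 ]
[ 0  -6  -3 ]
[ 0   0   0 ]
Pivot entry (3,3) in the last row is zero and there are no rows below to swap with -> zero pivot in column 3 (A is singular).

first zero-pivot column = 3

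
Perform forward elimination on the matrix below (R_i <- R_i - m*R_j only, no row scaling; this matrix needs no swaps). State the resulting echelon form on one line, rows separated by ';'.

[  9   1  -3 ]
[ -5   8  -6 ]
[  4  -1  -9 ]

Forward elimination:
R2 <- R2 - (-5/9)*R1:  [     0   77/9  -23/3 ]
R3 <- R3 - (4/9)*R1:  [     0  -13/9  -23/3 ]
R3 <- R3 - (-13/77)*R2:  [       0        0  -690/77 ]
Row echelon form:
[ 9     1       -3 ]
[ 0  77/9    -23/3 ]
[ 0     0  -690/77 ]

REF = [9 1 -3; 0 77/9 -23/3; 0 0 -690/77]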